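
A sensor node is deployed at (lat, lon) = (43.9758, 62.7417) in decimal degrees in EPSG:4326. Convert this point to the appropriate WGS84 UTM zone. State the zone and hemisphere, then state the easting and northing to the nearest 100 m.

Zone 41N: E 479300 m, N 4869200 m

Longitude 62.7417° lies in the 6° band [60°, 66°), giving zone 41; latitude is north of the equator, so 41N.
Zone 41 central meridian λ₀ = 6×41 − 183 = 63°; Δλ = -0.2583°.
Transverse Mercator on WGS84 with k₀ = 0.9996 gives E = 479282.609 m, N = 4869217.432 m.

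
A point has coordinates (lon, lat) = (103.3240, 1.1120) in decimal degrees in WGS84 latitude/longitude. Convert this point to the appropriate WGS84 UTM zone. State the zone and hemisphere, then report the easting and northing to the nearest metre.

Zone 48N: E 313511 m, N 122963 m

Longitude 103.3240° lies in the 6° band [102°, 108°), giving zone 48; latitude is north of the equator, so 48N.
Zone 48 central meridian λ₀ = 6×48 − 183 = 105°; Δλ = -1.6760°.
Transverse Mercator on WGS84 with k₀ = 0.9996 gives E = 313511.294 m, N = 122962.511 m.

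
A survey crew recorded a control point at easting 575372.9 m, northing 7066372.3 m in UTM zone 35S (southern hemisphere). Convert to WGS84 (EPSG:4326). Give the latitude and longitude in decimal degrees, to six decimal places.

lat -26.521200°, lon 27.756500°

Zone 35S: λ₀ = 27°, k₀ = 0.9996, false easting 500000 m, false northing 10000000 m.
Meridian distance M = (N − FN)/k₀ = -2934801.6 m.
Inverse transverse Mercator on WGS84 gives φ = -26.52119973°, λ = 27.75650022°.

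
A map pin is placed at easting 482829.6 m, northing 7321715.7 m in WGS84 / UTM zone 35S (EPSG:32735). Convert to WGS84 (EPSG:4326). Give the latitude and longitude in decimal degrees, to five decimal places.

Zone 35S: λ₀ = 27°, k₀ = 0.9996, false easting 500000 m, false northing 10000000 m.
Meridian distance M = (N − FN)/k₀ = -2679356.0 m.
Inverse transverse Mercator on WGS84 gives φ = -24.21719968°, λ = 26.83089970°.

lat -24.21720°, lon 26.83090°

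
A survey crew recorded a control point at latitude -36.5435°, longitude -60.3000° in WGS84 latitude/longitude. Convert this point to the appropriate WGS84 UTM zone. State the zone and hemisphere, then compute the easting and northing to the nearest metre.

Longitude -60.3000° lies in the 6° band [-66°, -60°), giving zone 20; latitude is south of the equator, so 20S.
Zone 20 central meridian λ₀ = 6×20 − 183 = -63°; Δλ = +2.7000°.
Transverse Mercator on WGS84 with k₀ = 0.9996 gives E = 741690.144 m, N = 5952374.453 m.

Zone 20S: E 741690 m, N 5952374 m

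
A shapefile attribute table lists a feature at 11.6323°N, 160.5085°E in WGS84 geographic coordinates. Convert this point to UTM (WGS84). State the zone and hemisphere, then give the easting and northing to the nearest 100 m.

Longitude 160.5085° lies in the 6° band [156°, 162°), giving zone 57; latitude is north of the equator, so 57N.
Zone 57 central meridian λ₀ = 6×57 − 183 = 159°; Δλ = +1.5085°.
Transverse Mercator on WGS84 with k₀ = 0.9996 gives E = 664450.714 m, N = 1286331.192 m.

Zone 57N: E 664500 m, N 1286300 m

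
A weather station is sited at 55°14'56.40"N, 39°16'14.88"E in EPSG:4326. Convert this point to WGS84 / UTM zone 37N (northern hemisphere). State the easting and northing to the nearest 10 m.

E 517220 m, N 6122530 m

Zone 37 central meridian λ₀ = 6×37 − 183 = 39°; Δλ = +0.2708°.
Transverse Mercator on WGS84 with k₀ = 0.9996 gives E = 517215.215 m, N = 6122533.889 m.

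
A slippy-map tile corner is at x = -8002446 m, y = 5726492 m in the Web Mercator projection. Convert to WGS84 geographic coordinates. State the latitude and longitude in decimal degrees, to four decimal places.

R = 6378137 m. λ = x/R = -71.88719552°.
φ = 2·arctan(exp(y/R)) − 90° = 2·arctan(2.45428) − 90° = 45.66289814°.

lat 45.6629°, lon -71.8872°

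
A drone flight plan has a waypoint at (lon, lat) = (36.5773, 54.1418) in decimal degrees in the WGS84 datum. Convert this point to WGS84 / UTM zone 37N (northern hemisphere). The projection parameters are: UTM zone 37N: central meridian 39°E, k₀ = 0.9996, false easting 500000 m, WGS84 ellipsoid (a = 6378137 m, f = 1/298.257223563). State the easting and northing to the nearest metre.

E 341748 m, N 6002011 m

Zone 37 central meridian λ₀ = 6×37 − 183 = 39°; Δλ = -2.4227°.
Transverse Mercator on WGS84 with k₀ = 0.9996 gives E = 341748.083 m, N = 6002010.912 m.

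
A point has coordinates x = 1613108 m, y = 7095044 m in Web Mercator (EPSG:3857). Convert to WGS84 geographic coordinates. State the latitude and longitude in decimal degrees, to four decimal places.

R = 6378137 m. λ = x/R = 14.49079571°.
φ = 2·arctan(exp(y/R)) − 90° = 2·arctan(3.04165) − 90° = 53.60150259°.

lat 53.6015°, lon 14.4908°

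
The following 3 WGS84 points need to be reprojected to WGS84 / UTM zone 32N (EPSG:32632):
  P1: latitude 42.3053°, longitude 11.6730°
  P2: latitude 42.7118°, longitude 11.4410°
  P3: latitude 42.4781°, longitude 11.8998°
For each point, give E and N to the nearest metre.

P1: E 720318 m, N 4687135 m; P2: E 699894 m, N 4731701 m; P3: E 738358 m, N 4706936 m

UTM zone 32N: λ₀ = 9°, k₀ = 0.9996.
P1 (42.3053°, 11.6730°) → (720317.834, 4687134.663) m.
P2 (42.7118°, 11.4410°) → (699894.174, 4731700.712) m.
P3 (42.4781°, 11.8998°) → (738357.592, 4706936.469) m.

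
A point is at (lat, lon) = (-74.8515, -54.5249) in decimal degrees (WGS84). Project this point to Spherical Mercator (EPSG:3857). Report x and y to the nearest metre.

x -6069684 m, y -12868679 m

Web Mercator is spherical with R = a = 6378137 m.
x = R·λ = 6378137 × -0.951639029 = -6069684.104 m.
y = R·ln tan(π/4 + φ/2) = 6378137 × -2.017623532 = -12868679.303 m.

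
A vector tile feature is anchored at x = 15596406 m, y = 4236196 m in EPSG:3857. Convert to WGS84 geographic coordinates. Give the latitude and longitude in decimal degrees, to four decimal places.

R = 6378137 m. λ = x/R = 140.10489887°.
φ = 2·arctan(exp(y/R)) − 90° = 2·arctan(1.94289) − 90° = 35.53039966°.

lat 35.5304°, lon 140.1049°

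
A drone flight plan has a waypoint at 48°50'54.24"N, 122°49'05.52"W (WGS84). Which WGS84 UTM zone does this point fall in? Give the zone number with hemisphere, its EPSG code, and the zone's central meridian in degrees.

UTM zone = ⌊(λ + 180)/6⌋ + 1; -122.8182° ∈ [-126°, -120°) → zone 10.
Hemisphere: N (φ ≥ 0).
Central meridian λ₀ = 6×10 − 183 = -123°.
EPSG code: 32610.

Zone 10N (EPSG:32610), central meridian -123°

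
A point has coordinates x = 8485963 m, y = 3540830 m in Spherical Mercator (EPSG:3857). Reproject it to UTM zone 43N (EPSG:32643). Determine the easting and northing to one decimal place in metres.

Web Mercator inverse (R = 6378137 m) → φ = 30.28960152°, λ = 76.23070263°.
UTM 43N forward: E = 618356.765 m, N = 3351517.444 m.

E 618356.8 m, N 3351517.4 m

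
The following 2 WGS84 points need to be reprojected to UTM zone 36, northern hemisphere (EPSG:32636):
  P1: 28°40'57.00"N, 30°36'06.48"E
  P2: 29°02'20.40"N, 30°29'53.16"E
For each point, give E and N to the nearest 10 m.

P1: E 265670 m, N 3175160 m; P2: E 256370 m, N 3214890 m

UTM zone 36N: λ₀ = 33°, k₀ = 0.9996.
P1 (28.6825°, 30.6018°) → (265668.092, 3175164.826) m.
P2 (29.0390°, 30.4981°) → (256365.402, 3214889.568) m.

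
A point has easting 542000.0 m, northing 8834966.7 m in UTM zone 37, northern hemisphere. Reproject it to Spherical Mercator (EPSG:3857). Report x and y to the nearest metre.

Unproject from UTM 37N (λ₀ = 39°) → φ = 79.57560033°, λ = 41.07969935°.
Web Mercator (R = 6378137 m): x = 4572971.214 m, y = 15272200.997 m.

x 4572971 m, y 15272201 m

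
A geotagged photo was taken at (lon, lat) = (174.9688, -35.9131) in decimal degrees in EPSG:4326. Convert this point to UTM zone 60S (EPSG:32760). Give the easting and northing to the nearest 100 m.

E 316700 m, N 6023800 m

Zone 60 central meridian λ₀ = 6×60 − 183 = 177°; Δλ = -2.0312°.
Transverse Mercator on WGS84 with k₀ = 0.9996 gives E = 316720.061 m, N = 6023783.918 m.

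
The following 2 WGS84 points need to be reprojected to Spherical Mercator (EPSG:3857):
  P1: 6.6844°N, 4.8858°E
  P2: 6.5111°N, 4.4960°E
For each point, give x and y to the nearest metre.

Web Mercator: x = R·λ, y = R·ln tan(π/4+φ/2), R = 6378137 m.
P1 (6.6844°, 4.8858°) → (543884.768, 745797.730) m.
P2 (6.5111°, 4.4960°) → (500492.431, 726377.440) m.

P1: x 543885 m, y 745798 m; P2: x 500492 m, y 726377 m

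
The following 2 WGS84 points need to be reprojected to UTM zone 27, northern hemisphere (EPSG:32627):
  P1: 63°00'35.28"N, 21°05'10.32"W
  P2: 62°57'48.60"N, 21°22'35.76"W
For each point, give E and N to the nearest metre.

UTM zone 27N: λ₀ = -21°, k₀ = 0.9996.
P1 (63.0098°, -21.0862°) → (495635.214, 6986684.029) m.
P2 (62.9635°, -21.3766°) → (480900.516, 6981578.413) m.

P1: E 495635 m, N 6986684 m; P2: E 480901 m, N 6981578 m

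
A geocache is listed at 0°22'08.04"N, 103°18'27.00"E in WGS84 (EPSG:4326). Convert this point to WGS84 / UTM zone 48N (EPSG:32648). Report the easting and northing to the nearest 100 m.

E 311600 m, N 40800 m

Zone 48 central meridian λ₀ = 6×48 − 183 = 105°; Δλ = -1.6925°.
Transverse Mercator on WGS84 with k₀ = 0.9996 gives E = 311643.425 m, N = 40792.455 m.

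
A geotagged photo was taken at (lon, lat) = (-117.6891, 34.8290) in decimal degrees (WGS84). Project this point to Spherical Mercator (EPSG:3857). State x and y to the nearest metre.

x -13101091 m, y 4140667 m

Web Mercator is spherical with R = a = 6378137 m.
x = R·λ = 6378137 × -2.054062289 = -13101090.684 m.
y = R·ln tan(π/4 + φ/2) = 6378137 × 0.649196958 = 4140667.140 m.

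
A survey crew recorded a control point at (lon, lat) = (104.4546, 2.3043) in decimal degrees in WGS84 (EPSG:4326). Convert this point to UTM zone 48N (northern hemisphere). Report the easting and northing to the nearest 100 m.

Zone 48 central meridian λ₀ = 6×48 − 183 = 105°; Δλ = -0.5454°.
Transverse Mercator on WGS84 with k₀ = 0.9996 gives E = 439358.463 m, N = 254707.369 m.

E 439400 m, N 254700 m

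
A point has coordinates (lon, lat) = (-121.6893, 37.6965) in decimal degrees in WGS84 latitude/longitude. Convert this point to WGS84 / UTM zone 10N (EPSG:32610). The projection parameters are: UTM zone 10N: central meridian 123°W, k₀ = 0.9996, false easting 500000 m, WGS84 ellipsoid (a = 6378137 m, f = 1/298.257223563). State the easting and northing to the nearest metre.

E 615551 m, N 4172950 m

Zone 10 central meridian λ₀ = 6×10 − 183 = -123°; Δλ = +1.3107°.
Transverse Mercator on WGS84 with k₀ = 0.9996 gives E = 615551.164 m, N = 4172950.191 m.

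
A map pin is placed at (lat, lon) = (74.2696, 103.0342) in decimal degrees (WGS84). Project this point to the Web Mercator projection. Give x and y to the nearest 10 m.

Web Mercator is spherical with R = a = 6378137 m.
x = R·λ = 6378137 × 1.798286032 = 11469714.678 m.
y = R·ln tan(π/4 + φ/2) = 6378137 × 1.979469883 = 12625330.104 m.

x 11469710 m, y 12625330 m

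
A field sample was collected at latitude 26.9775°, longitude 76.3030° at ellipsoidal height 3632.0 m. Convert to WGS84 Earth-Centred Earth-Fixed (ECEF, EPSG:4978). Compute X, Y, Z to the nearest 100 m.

WGS84: a = 6378137 m, e² = 0.006694380; N(φ) = a/√(1−e²sin²φ) = 6382534.917 m.
X = (N+h)·cosφ·cosλ = 1347616.644 m; Y = (N+h)·cosφ·sinλ = 5529403.855 m; Z = (N(1−e²)+h)·sinφ = 2877641.631 m.

X 1347600 m, Y 5529400 m, Z 2877600 m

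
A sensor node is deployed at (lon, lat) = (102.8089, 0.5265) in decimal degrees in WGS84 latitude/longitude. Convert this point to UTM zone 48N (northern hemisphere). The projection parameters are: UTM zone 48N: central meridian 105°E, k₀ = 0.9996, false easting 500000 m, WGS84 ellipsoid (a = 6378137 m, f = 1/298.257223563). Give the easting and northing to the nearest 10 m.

Zone 48 central meridian λ₀ = 6×48 − 183 = 105°; Δλ = -2.1911°.
Transverse Mercator on WGS84 with k₀ = 0.9996 gives E = 256135.816 m, N = 58236.949 m.

E 256140 m, N 58240 m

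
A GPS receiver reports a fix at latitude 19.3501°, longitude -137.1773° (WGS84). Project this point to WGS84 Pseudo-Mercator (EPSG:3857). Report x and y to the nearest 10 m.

Web Mercator is spherical with R = a = 6378137 m.
x = R·λ = 6378137 × -2.394195544 = -15270507.184 m.
y = R·ln tan(π/4 + φ/2) = 6378137 × 0.344332239 = 2196198.197 m.

x -15270510 m, y 2196200 m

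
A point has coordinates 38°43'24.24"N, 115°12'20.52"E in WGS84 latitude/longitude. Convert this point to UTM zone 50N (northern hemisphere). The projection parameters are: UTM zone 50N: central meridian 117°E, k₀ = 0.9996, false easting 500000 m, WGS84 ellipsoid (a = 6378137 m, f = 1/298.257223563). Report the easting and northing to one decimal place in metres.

Zone 50 central meridian λ₀ = 6×50 − 183 = 117°; Δλ = -1.7943°.
Transverse Mercator on WGS84 with k₀ = 0.9996 gives E = 344019.703 m, N = 4287610.847 m.

E 344019.7 m, N 4287610.8 m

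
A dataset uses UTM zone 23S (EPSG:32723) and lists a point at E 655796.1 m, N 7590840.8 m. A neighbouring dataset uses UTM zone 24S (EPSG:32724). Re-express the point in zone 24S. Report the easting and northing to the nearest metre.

E 35157 m, N 7584829 m

UTM 23S → geographic: φ = -21.77930035°, λ = -43.49310020°.
UTM 24S (λ₀ = -39°) forward: E = 35156.596 m, N = 7584828.918 m.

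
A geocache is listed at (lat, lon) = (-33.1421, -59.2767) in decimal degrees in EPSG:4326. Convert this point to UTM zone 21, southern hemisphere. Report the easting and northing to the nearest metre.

Zone 21 central meridian λ₀ = 6×21 − 183 = -57°; Δλ = -2.2767°.
Transverse Mercator on WGS84 with k₀ = 0.9996 gives E = 287639.100 m, N = 6330652.223 m.

E 287639 m, N 6330652 m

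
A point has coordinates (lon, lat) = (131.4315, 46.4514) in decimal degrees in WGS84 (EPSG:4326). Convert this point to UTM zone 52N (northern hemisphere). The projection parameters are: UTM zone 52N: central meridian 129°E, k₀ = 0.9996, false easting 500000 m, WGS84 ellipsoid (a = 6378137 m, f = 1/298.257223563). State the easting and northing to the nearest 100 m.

E 686700 m, N 5147100 m

Zone 52 central meridian λ₀ = 6×52 − 183 = 129°; Δλ = +2.4315°.
Transverse Mercator on WGS84 with k₀ = 0.9996 gives E = 686736.987 m, N = 5147075.829 m.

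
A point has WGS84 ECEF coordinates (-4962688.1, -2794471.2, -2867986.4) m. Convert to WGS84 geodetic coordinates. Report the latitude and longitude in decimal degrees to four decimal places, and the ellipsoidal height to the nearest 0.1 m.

λ = atan2(Y, X) = -150.61630042°; p = √(X²+Y²) = 5695379.0 m.
Bowring's method on WGS84 (a = 6378137 m, b = 6356752.314 m) gives φ = -26.88300005°, h = 2936.380 m.

lat -26.8830°, lon -150.6163°, h 2936.4 m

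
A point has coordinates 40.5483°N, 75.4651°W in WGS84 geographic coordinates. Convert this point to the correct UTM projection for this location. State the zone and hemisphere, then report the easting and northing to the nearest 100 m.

Zone 18N: E 460600 m, N 4488700 m

Longitude -75.4651° lies in the 6° band [-78°, -72°), giving zone 18; latitude is north of the equator, so 18N.
Zone 18 central meridian λ₀ = 6×18 − 183 = -75°; Δλ = -0.4651°.
Transverse Mercator on WGS84 with k₀ = 0.9996 gives E = 460618.494 m, N = 4488719.958 m.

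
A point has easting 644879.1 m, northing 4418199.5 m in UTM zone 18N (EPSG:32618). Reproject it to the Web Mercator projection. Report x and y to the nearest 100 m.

Unproject from UTM 18N (λ₀ = -75°) → φ = 39.90149995°, λ = -73.30519950°.
Web Mercator (R = 6378137 m): x = -8160297.481 m, y = 4851638.828 m.

x -8160300 m, y 4851600 m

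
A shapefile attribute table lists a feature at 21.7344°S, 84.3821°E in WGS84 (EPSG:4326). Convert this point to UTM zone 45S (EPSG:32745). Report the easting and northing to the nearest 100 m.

E 229200 m, N 7594300 m

Zone 45 central meridian λ₀ = 6×45 − 183 = 87°; Δλ = -2.6179°.
Transverse Mercator on WGS84 with k₀ = 0.9996 gives E = 229209.012 m, N = 7594278.829 m.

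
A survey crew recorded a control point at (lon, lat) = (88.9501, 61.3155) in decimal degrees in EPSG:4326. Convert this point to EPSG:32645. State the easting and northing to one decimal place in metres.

E 604414.2 m, N 6799489.1 m

Zone 45 central meridian λ₀ = 6×45 − 183 = 87°; Δλ = +1.9501°.
Transverse Mercator on WGS84 with k₀ = 0.9996 gives E = 604414.193 m, N = 6799489.053 m.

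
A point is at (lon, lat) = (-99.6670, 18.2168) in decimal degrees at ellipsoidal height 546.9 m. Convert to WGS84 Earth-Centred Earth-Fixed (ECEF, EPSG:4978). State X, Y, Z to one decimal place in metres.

X -1017767.9 m, Y -5974906.1 m, Z 1981362.7 m

WGS84: a = 6378137 m, e² = 0.006694380; N(φ) = a/√(1−e²sin²φ) = 6380224.386 m.
X = (N+h)·cosφ·cosλ = -1017767.906 m; Y = (N+h)·cosφ·sinλ = -5974906.110 m; Z = (N(1−e²)+h)·sinφ = 1981362.699 m.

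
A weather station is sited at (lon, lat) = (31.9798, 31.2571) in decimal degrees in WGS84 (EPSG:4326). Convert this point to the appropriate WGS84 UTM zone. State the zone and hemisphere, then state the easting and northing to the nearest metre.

Longitude 31.9798° lies in the 6° band [30°, 36°), giving zone 36; latitude is north of the equator, so 36N.
Zone 36 central meridian λ₀ = 6×36 − 183 = 33°; Δλ = -1.0202°.
Transverse Mercator on WGS84 with k₀ = 0.9996 gives E = 402865.419 m, N = 3458544.387 m.

Zone 36N: E 402865 m, N 3458544 m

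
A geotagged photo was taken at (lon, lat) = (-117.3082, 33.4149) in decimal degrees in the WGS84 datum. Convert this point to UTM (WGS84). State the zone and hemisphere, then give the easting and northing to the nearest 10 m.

Longitude -117.3082° lies in the 6° band [-120°, -114°), giving zone 11; latitude is north of the equator, so 11N.
Zone 11 central meridian λ₀ = 6×11 − 183 = -117°; Δλ = -0.3082°.
Transverse Mercator on WGS84 with k₀ = 0.9996 gives E = 471344.693 m, N = 3697326.774 m.

Zone 11N: E 471340 m, N 3697330 m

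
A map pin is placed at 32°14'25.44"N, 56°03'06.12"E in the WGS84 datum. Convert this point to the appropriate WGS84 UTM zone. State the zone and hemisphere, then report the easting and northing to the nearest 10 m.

Zone 40N: E 410660 m, N 3567480 m

Longitude 56.0517° lies in the 6° band [54°, 60°), giving zone 40; latitude is north of the equator, so 40N.
Zone 40 central meridian λ₀ = 6×40 − 183 = 57°; Δλ = -0.9483°.
Transverse Mercator on WGS84 with k₀ = 0.9996 gives E = 410660.722 m, N = 3567477.158 m.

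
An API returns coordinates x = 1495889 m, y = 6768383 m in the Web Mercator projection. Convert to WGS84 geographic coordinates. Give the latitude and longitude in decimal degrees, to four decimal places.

R = 6378137 m. λ = x/R = 13.43779952°.
φ = 2·arctan(exp(y/R)) − 90° = 2·arctan(2.88979) − 90° = 51.82410137°.

lat 51.8241°, lon 13.4378°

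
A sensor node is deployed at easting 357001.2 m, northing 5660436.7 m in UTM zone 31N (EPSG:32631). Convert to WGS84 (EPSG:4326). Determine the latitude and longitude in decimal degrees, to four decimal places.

Zone 31N: λ₀ = 3°, k₀ = 0.9996, false easting 500000 m.
Meridian distance M = (N − FN)/k₀ = 5662701.8 m.
Inverse transverse Mercator on WGS84 gives φ = 51.07760040°, λ = 0.95859999°.

lat 51.0776°, lon 0.9586°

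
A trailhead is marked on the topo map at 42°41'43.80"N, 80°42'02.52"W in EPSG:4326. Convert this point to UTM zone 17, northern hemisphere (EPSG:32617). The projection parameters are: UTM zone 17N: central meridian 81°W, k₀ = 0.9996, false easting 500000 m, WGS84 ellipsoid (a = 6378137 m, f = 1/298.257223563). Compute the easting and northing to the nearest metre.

Zone 17 central meridian λ₀ = 6×17 − 183 = -81°; Δλ = +0.2993°.
Transverse Mercator on WGS84 with k₀ = 0.9996 gives E = 524515.578 m, N = 4727044.912 m.

E 524516 m, N 4727045 m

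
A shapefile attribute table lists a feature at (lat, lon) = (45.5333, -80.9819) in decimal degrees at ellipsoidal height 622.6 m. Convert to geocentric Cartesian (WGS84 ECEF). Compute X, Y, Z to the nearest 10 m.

X 701590 m, Y -4420600 m, Z 4529510 m

WGS84: a = 6378137 m, e² = 0.006694380; N(φ) = a/√(1−e²sin²φ) = 6389038.001 m.
X = (N+h)·cosφ·cosλ = 701585.110 m; Y = (N+h)·cosφ·sinλ = -4420595.352 m; Z = (N(1−e²)+h)·sinφ = 4529506.844 m.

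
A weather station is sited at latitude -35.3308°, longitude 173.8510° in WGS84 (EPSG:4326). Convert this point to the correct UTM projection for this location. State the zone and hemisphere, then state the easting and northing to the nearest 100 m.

Longitude 173.8510° lies in the 6° band [168°, 174°), giving zone 59; latitude is south of the equator, so 59S.
Zone 59 central meridian λ₀ = 6×59 − 183 = 171°; Δλ = +2.8510°.
Transverse Mercator on WGS84 with k₀ = 0.9996 gives E = 759142.828 m, N = 6086541.159 m.

Zone 59S: E 759100 m, N 6086500 m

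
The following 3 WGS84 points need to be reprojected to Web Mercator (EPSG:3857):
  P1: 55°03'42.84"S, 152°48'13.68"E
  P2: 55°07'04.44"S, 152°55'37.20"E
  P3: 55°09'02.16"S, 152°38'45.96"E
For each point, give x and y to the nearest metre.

Web Mercator: x = R·λ, y = R·ln tan(π/4+φ/2), R = 6378137 m.
P1 (-55.0619°, 152.8038°) → (17010041.207, -7373888.921) m.
P2 (-55.1179°, 152.9270°) → (17023755.769, -7384781.804) m.
P3 (-55.1506°, 152.6461°) → (16992486.124, -7391149.533) m.

P1: x 17010041 m, y -7373889 m; P2: x 17023756 m, y -7384782 m; P3: x 16992486 m, y -7391150 m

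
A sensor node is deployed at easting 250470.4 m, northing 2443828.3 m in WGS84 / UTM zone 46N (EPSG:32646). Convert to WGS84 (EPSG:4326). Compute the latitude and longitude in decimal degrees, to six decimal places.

Zone 46N: λ₀ = 93°, k₀ = 0.9996, false easting 500000 m.
Meridian distance M = (N − FN)/k₀ = 2444806.2 m.
Inverse transverse Mercator on WGS84 gives φ = 22.08149968°, λ = 90.58170001°.

lat 22.081500°, lon 90.581700°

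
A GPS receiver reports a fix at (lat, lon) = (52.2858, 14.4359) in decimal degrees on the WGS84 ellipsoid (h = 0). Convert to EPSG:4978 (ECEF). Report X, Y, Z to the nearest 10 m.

WGS84: a = 6378137 m, e² = 0.006694380; N(φ) = a/√(1−e²sin²φ) = 6391539.115 m.
X = (N+h)·cosφ·cosλ = 3786407.038 m; Y = (N+h)·cosφ·sinλ = 974713.360 m; Z = (N(1−e²)+h)·sinφ = 5022319.405 m.

X 3786410 m, Y 974710 m, Z 5022320 m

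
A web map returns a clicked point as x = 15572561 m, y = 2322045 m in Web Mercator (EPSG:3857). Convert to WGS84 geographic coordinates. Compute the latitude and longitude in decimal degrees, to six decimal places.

lat 20.413201°, lon 139.890696°

R = 6378137 m. λ = x/R = 139.89069559°.
φ = 2·arctan(exp(y/R)) − 90° = 2·arctan(1.43917) − 90° = 20.41320068°.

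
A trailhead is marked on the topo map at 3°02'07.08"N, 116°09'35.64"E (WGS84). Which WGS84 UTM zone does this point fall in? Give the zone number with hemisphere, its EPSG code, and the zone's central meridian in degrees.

Zone 50N (EPSG:32650), central meridian 117°

UTM zone = ⌊(λ + 180)/6⌋ + 1; 116.1599° ∈ [114°, 120°) → zone 50.
Hemisphere: N (φ ≥ 0).
Central meridian λ₀ = 6×50 − 183 = 117°.
EPSG code: 32650.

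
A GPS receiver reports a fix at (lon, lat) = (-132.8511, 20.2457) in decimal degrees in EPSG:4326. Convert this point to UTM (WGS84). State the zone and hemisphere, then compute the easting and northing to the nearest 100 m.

Zone 8N: E 724500 m, N 2240100 m

Longitude -132.8511° lies in the 6° band [-138°, -132°), giving zone 8; latitude is north of the equator, so 8N.
Zone 8 central meridian λ₀ = 6×8 − 183 = -135°; Δλ = +2.1489°.
Transverse Mercator on WGS84 with k₀ = 0.9996 gives E = 724475.641 m, N = 2240128.018 m.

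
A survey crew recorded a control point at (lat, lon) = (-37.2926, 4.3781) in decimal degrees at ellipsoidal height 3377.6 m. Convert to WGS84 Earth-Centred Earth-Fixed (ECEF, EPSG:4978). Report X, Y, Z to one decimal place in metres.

WGS84: a = 6378137 m, e² = 0.006694380; N(φ) = a/√(1−e²sin²φ) = 6385988.577 m.
X = (N+h)·cosφ·cosλ = 5068238.997 m; Y = (N+h)·cosφ·sinλ = 388031.106 m; Z = (N(1−e²)+h)·sinφ = -3845323.566 m.

X 5068239.0 m, Y 388031.1 m, Z -3845323.6 m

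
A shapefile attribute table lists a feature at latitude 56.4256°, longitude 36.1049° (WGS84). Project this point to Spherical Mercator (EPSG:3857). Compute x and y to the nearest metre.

x 4019179 m, y 7643611 m

Web Mercator is spherical with R = a = 6378137 m.
x = R·λ = 6378137 × 0.630149381 = 4019179.083 m.
y = R·ln tan(π/4 + φ/2) = 6378137 × 1.198408147 = 7643611.345 m.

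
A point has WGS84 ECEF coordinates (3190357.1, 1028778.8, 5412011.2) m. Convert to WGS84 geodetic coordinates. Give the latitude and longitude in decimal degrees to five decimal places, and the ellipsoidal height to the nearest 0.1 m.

λ = atan2(Y, X) = 17.87269976°; p = √(X²+Y²) = 3352128.3 m.
Bowring's method on WGS84 (a = 6378137 m, b = 6356752.314 m) gives φ = 58.39840033°, h = 3392.824 m.

lat 58.39840°, lon 17.87270°, h 3392.8 m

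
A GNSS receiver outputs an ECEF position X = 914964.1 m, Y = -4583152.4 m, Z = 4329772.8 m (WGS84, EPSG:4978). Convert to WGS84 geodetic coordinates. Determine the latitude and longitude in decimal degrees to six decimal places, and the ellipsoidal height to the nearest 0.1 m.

lat 43.004900°, lon -78.710100°, h 2746.0 m

λ = atan2(Y, X) = -78.71009976°; p = √(X²+Y²) = 4673590.2 m.
Bowring's method on WGS84 (a = 6378137 m, b = 6356752.314 m) gives φ = 43.00489998°, h = 2746.005 m.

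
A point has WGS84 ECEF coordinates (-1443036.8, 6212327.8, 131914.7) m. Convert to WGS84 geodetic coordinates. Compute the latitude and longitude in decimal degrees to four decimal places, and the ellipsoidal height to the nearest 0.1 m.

λ = atan2(Y, X) = 103.07709997°; p = √(X²+Y²) = 6377724.7 m.
Bowring's method on WGS84 (a = 6378137 m, b = 6356752.314 m) gives φ = 1.19289981°, h = 960.949 m.

lat 1.1929°, lon 103.0771°, h 960.9 m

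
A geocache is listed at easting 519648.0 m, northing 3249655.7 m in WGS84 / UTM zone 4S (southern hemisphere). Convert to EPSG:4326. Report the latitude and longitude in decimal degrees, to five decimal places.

Zone 4S: λ₀ = -159°, k₀ = 0.9996, false easting 500000 m, false northing 10000000 m.
Meridian distance M = (N − FN)/k₀ = -6753045.5 m.
Inverse transverse Mercator on WGS84 gives φ = -60.88779966°, λ = -158.63800046°.

lat -60.88780°, lon -158.63800°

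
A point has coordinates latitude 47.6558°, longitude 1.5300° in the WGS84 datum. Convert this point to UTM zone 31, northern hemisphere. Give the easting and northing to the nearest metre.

E 389618 m, N 5279092 m

Zone 31 central meridian λ₀ = 6×31 − 183 = 3°; Δλ = -1.4700°.
Transverse Mercator on WGS84 with k₀ = 0.9996 gives E = 389618.304 m, N = 5279091.665 m.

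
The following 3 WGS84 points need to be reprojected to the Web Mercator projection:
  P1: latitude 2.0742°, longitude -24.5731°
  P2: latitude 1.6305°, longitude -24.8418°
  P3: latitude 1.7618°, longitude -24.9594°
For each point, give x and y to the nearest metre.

P1: x -2735465 m, y 230949 m; P2: x -2765377 m, y 181531 m; P3: x -2778468 m, y 196154 m

Web Mercator: x = R·λ, y = R·ln tan(π/4+φ/2), R = 6378137 m.
P1 (2.0742°, -24.5731°) → (-2735464.979, 230949.339) m.
P2 (1.6305°, -24.8418°) → (-2765376.526, 181530.933) m.
P3 (1.7618°, -24.9594°) → (-2778467.699, 196153.592) m.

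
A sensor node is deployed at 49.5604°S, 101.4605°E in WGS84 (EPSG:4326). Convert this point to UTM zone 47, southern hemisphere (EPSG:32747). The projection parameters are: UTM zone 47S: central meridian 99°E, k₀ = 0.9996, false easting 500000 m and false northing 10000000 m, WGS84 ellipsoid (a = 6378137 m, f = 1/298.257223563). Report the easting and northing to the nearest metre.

E 677931 m, N 4507336 m

Zone 47 central meridian λ₀ = 6×47 − 183 = 99°; Δλ = +2.4605°.
Transverse Mercator on WGS84 with k₀ = 0.9996 gives E = 677930.858 m, N = 4507335.588 m.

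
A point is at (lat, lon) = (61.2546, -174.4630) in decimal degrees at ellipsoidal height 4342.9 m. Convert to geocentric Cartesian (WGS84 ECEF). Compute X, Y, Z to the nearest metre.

X -3063016 m, Y -296931 m, Z 5572849 m

WGS84: a = 6378137 m, e² = 0.006694380; N(φ) = a/√(1−e²sin²φ) = 6394611.837 m.
X = (N+h)·cosφ·cosλ = -3063016.206 m; Y = (N+h)·cosφ·sinλ = -296931.388 m; Z = (N(1−e²)+h)·sinφ = 5572849.374 m.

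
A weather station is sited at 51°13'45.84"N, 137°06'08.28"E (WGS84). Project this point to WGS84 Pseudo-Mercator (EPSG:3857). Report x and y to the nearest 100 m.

Web Mercator is spherical with R = a = 6378137 m.
x = R·λ = 6378137 × 2.392886547 = 15262158.223 m.
y = R·ln tan(π/4 + φ/2) = 6378137 × 1.044501346 = 6661972.682 m.

x 15262200 m, y 6662000 m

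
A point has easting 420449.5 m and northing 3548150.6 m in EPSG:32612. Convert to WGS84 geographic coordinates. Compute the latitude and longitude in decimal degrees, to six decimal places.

lat 32.066800°, lon -111.842800°

Zone 12N: λ₀ = -111°, k₀ = 0.9996, false easting 500000 m.
Meridian distance M = (N − FN)/k₀ = 3549570.4 m.
Inverse transverse Mercator on WGS84 gives φ = 32.06679959°, λ = -111.84280046°.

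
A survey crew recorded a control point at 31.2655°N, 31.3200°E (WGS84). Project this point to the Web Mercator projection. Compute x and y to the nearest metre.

Web Mercator is spherical with R = a = 6378137 m.
x = R·λ = 6378137 × 0.546637122 = 3486526.452 m.
y = R·ln tan(π/4 + φ/2) = 6378137 × 0.574976296 = 3667277.587 m.

x 3486526 m, y 3667278 m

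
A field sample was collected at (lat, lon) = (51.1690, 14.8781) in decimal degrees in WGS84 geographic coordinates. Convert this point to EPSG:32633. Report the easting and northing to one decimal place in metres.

E 491477.4 m, N 5668625.7 m

Zone 33 central meridian λ₀ = 6×33 − 183 = 15°; Δλ = -0.1219°.
Transverse Mercator on WGS84 with k₀ = 0.9996 gives E = 491477.438 m, N = 5668625.662 m.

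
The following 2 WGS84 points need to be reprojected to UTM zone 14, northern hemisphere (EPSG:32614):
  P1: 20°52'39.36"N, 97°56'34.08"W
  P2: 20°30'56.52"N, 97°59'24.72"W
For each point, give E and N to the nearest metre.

P1: E 609968 m, N 2308963 m; P2: E 605286 m, N 2268876 m

UTM zone 14N: λ₀ = -99°, k₀ = 0.9996.
P1 (20.8776°, -97.9428°) → (609967.553, 2308962.975) m.
P2 (20.5157°, -97.9902°) → (605286.245, 2268875.528) m.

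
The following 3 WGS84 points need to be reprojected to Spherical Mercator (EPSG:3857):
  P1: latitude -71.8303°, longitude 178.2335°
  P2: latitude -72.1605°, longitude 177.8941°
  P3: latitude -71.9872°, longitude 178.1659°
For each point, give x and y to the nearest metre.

P1: x 19840862 m, y -11692329 m; P2: x 19803081 m, y -11811253 m; P3: x 19833337 m, y -11748575 m

Web Mercator: x = R·λ, y = R·ln tan(π/4+φ/2), R = 6378137 m.
P1 (-71.8303°, 178.2335°) → (19840862.462, -11692329.179) m.
P2 (-72.1605°, 177.8941°) → (19803080.627, -11811253.478) m.
P3 (-71.9872°, 178.1659°) → (19833337.265, -11748575.161) m.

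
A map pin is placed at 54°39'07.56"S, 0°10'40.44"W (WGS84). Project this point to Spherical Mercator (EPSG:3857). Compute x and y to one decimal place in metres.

Web Mercator is spherical with R = a = 6378137 m.
x = R·λ = 6378137 × -0.003104941 = -19803.737 m.
y = R·ln tan(π/4 + φ/2) = 6378137 × -1.143693916 = -7294636.483 m.

x -19803.7 m, y -7294636.5 m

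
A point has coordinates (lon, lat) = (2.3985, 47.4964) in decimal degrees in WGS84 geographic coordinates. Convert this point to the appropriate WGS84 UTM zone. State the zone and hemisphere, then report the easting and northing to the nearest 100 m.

Longitude 2.3985° lies in the 6° band [0°, 6°), giving zone 31; latitude is north of the equator, so 31N.
Zone 31 central meridian λ₀ = 6×31 − 183 = 3°; Δλ = -0.6015°.
Transverse Mercator on WGS84 with k₀ = 0.9996 gives E = 454695.947 m, N = 5260504.964 m.

Zone 31N: E 454700 m, N 5260500 m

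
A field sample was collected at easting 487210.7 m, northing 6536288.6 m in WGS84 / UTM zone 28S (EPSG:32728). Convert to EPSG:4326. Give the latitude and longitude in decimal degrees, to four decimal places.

lat -31.3077°, lon -15.1344°

Zone 28S: λ₀ = -15°, k₀ = 0.9996, false easting 500000 m, false northing 10000000 m.
Meridian distance M = (N − FN)/k₀ = -3465097.4 m.
Inverse transverse Mercator on WGS84 gives φ = -31.30769972°, λ = -15.13440041°.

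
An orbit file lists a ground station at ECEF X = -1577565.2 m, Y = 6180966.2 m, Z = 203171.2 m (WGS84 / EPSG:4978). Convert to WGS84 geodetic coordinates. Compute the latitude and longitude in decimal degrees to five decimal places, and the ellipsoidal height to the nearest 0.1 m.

λ = atan2(Y, X) = 104.31790022°; p = √(X²+Y²) = 6379110.8 m.
Bowring's method on WGS84 (a = 6378137 m, b = 6356752.314 m) gives φ = 1.83650042°, h = 4230.247 m.

lat 1.83650°, lon 104.31790°, h 4230.2 m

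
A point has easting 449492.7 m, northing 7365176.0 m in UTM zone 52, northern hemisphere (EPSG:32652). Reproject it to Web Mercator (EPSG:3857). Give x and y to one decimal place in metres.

x 14234345.3 m, y 9987746.1 m

Unproject from UTM 52N (λ₀ = 129°) → φ = 66.40200008°, λ = 127.86929944°.
Web Mercator (R = 6378137 m): x = 14234345.301 m, y = 9987746.088 m.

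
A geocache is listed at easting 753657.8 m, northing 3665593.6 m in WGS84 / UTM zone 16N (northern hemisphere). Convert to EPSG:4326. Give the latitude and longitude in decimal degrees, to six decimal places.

Zone 16N: λ₀ = -87°, k₀ = 0.9996, false easting 500000 m.
Meridian distance M = (N − FN)/k₀ = 3667060.4 m.
Inverse transverse Mercator on WGS84 gives φ = 33.09940001°, λ = -84.28200040°.

lat 33.099400°, lon -84.282000°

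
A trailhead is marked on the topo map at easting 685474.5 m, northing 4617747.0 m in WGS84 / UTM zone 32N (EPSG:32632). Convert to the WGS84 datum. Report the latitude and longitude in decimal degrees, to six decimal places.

Zone 32N: λ₀ = 9°, k₀ = 0.9996, false easting 500000 m.
Meridian distance M = (N − FN)/k₀ = 4619594.8 m.
Inverse transverse Mercator on WGS84 gives φ = 41.68990027°, λ = 11.22869959°.

lat 41.689900°, lon 11.228700°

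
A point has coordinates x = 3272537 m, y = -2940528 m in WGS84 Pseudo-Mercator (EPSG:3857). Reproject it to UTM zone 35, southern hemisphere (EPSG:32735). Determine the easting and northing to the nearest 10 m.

Web Mercator inverse (R = 6378137 m) → φ = -25.52629613°, λ = 29.39770005°.
UTM 35S forward: E = 740954.914 m, N = 7174600.715 m.

E 740950 m, N 7174600 m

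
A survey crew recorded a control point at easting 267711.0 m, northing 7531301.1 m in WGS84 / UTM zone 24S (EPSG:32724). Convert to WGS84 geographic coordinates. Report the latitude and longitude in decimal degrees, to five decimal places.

Zone 24S: λ₀ = -39°, k₀ = 0.9996, false easting 500000 m, false northing 10000000 m.
Meridian distance M = (N − FN)/k₀ = -2469686.8 m.
Inverse transverse Mercator on WGS84 gives φ = -22.30840040°, λ = -41.25489955°.

lat -22.30840°, lon -41.25490°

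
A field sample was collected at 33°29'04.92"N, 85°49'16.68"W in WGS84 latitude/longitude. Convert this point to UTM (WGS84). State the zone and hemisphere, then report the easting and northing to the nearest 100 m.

Longitude -85.8213° lies in the 6° band [-90°, -84°), giving zone 16; latitude is north of the equator, so 16N.
Zone 16 central meridian λ₀ = 6×16 − 183 = -87°; Δλ = +1.1787°.
Transverse Mercator on WGS84 with k₀ = 0.9996 gives E = 609506.295 m, N = 3705644.426 m.

Zone 16N: E 609500 m, N 3705600 m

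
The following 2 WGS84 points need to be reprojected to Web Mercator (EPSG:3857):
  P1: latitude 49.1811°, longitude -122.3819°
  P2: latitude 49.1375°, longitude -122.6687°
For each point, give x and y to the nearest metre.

P1: x -13623491 m, y 6305646 m; P2: x -13655417 m, y 6298225 m

Web Mercator: x = R·λ, y = R·ln tan(π/4+φ/2), R = 6378137 m.
P1 (49.1811°, -122.3819°) → (-13623490.790, 6305646.328) m.
P2 (49.1375°, -122.6687°) → (-13655417.220, 6298224.554) m.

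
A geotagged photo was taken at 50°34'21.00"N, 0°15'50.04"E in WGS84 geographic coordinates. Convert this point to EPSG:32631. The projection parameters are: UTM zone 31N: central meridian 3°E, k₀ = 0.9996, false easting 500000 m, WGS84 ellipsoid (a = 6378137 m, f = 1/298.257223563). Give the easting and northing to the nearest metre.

Zone 31 central meridian λ₀ = 6×31 − 183 = 3°; Δλ = -2.7361°.
Transverse Mercator on WGS84 with k₀ = 0.9996 gives E = 306264.272 m, N = 5605861.376 m.

E 306264 m, N 5605861 m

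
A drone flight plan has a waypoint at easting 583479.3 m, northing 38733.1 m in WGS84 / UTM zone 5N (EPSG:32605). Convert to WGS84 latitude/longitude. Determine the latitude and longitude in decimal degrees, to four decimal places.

Zone 5N: λ₀ = -153°, k₀ = 0.9996, false easting 500000 m.
Meridian distance M = (N − FN)/k₀ = 38748.6 m.
Inverse transverse Mercator on WGS84 gives φ = 0.35040022°, λ = -152.24980025°.

lat 0.3504°, lon -152.2498°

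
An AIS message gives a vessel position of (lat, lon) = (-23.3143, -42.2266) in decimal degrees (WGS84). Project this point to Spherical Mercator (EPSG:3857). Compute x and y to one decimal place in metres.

Web Mercator is spherical with R = a = 6378137 m.
x = R·λ = 6378137 × -0.736993202 = -4700643.610 m.
y = R·ln tan(π/4 + φ/2) = 6378137 × -0.418628891 = -2670072.418 m.

x -4700643.6 m, y -2670072.4 m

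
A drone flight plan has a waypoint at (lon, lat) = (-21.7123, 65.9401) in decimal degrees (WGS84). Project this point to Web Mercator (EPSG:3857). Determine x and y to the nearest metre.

x -2417002 m, y 9860471 m

Web Mercator is spherical with R = a = 6378137 m.
x = R·λ = 6378137 × -0.378951123 = -2417002.180 m.
y = R·ln tan(π/4 + φ/2) = 6378137 × 1.545979824 = 9860471.118 m.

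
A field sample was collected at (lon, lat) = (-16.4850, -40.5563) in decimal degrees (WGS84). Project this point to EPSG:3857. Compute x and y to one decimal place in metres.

x -1835101.8 m, y -4947114.7 m

Web Mercator is spherical with R = a = 6378137 m.
x = R·λ = 6378137 × -0.287717527 = -1835101.806 m.
y = R·ln tan(π/4 + φ/2) = 6378137 × -0.775636313 = -4947114.666 m.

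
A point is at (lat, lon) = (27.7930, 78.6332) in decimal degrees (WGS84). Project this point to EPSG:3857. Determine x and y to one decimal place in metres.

x 8753407.8 m, y 3222900.8 m

Web Mercator is spherical with R = a = 6378137 m.
x = R·λ = 6378137 × 1.372408241 = 8753407.783 m.
y = R·ln tan(π/4 + φ/2) = 6378137 × 0.505304418 = 3222900.804 m.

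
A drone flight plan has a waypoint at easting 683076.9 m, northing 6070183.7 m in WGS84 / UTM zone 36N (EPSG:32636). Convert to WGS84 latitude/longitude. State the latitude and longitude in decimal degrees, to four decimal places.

Zone 36N: λ₀ = 33°, k₀ = 0.9996, false easting 500000 m.
Meridian distance M = (N − FN)/k₀ = 6072612.7 m.
Inverse transverse Mercator on WGS84 gives φ = 54.74550014°, λ = 35.84440016°.

lat 54.7455°, lon 35.8444°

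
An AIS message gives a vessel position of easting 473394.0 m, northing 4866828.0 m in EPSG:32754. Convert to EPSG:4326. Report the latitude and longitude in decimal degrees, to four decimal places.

lat -46.3516°, lon 140.6542°

Zone 54S: λ₀ = 141°, k₀ = 0.9996, false easting 500000 m, false northing 10000000 m.
Meridian distance M = (N − FN)/k₀ = -5135226.1 m.
Inverse transverse Mercator on WGS84 gives φ = -46.35160030°, λ = 140.65419974°.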